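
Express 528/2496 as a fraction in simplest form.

11/52

528 = 2^4 × 3 × 11
2496 = 2^6 × 3 × 13
gcd(528, 2496) = 2^4 × 3 = 48.
Divide numerator and denominator by 48: 528/2496 = 11/52.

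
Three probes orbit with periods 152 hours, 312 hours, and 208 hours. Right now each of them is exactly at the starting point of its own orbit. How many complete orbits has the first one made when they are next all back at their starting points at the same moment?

The first common completion time is the LCM of the periods.
152 = 2^3 × 19
312 = 2^3 × 3 × 13
208 = 2^4 × 13
LCM(152, 312, 208) = 2^4 × 3 × 13 × 19 = 11856.
Orbits for period 152: 11856 / 152 = 78.

78 orbits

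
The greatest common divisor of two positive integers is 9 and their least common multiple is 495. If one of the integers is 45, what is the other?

For two integers, gcd × lcm = product, so the other is (9 × 495) / 45 = 4455 / 45 = 99.

99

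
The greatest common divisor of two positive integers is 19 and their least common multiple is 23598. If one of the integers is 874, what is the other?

513

For two integers, gcd × lcm = product, so the other is (19 × 23598) / 874 = 448362 / 874 = 513.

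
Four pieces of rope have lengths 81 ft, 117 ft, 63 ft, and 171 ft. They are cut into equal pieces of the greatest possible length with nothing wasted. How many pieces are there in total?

Piece length = gcd(81, 117, 63, 171).
81 = 3^4
117 = 3^2 × 13
63 = 3^2 × 7
171 = 3^2 × 19
gcd(81, 117, 63, 171) = 3^2 = 9.
Total pieces = 81/9 + 117/9 + 63/9 + 171/9 = 9 + 13 + 7 + 19 = 48.

48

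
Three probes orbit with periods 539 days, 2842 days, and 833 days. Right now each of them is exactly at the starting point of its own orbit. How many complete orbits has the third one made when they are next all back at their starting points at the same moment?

All finish a whole number of cycles simultaneously at t = LCM of the periods.
539 = 7^2 × 11
2842 = 2 × 7^2 × 29
833 = 7^2 × 17
LCM(539, 2842, 833) = 2 × 7^2 × 11 × 17 × 29 = 531454.
Orbits for period 833: 531454 / 833 = 638.

638 orbits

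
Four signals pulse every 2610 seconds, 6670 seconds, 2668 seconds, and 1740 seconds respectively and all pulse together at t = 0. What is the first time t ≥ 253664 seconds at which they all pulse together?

360180 seconds

Joint pulses occur at multiples of LCM(2610, 6670, 2668, 1740).
2610 = 2 × 3^2 × 5 × 29
6670 = 2 × 5 × 23 × 29
2668 = 2^2 × 23 × 29
1740 = 2^2 × 3 × 5 × 29
LCM(2610, 6670, 2668, 1740) = 2^2 × 3^2 × 5 × 23 × 29 = 120060.
Smallest multiple of 120060 that is ≥ 253664: ⌈253664/120060⌉ × 120060 = 3 × 120060 = 360180.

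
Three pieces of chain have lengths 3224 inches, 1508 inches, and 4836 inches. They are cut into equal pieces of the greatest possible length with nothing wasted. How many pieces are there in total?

Piece length = gcd(3224, 1508, 4836).
3224 = 2^3 × 13 × 31
1508 = 2^2 × 13 × 29
4836 = 2^2 × 3 × 13 × 31
gcd(3224, 1508, 4836) = 2^2 × 13 = 52.
Total pieces = 3224/52 + 1508/52 + 4836/52 = 62 + 29 + 93 = 184.

184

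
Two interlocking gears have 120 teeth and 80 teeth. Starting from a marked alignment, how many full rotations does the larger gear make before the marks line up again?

The first common completion time is the LCM of the periods.
120 = 2^3 × 3 × 5
80 = 2^4 × 5
LCM(120, 80) = 2^4 × 3 × 5 = 240.
Rotations for period 120: 240 / 120 = 2.

2 rotations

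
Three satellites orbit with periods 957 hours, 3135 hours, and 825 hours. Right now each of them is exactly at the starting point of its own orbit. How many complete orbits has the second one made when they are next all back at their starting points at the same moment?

145 orbits

The first common completion time is the LCM of the periods.
957 = 3 × 11 × 29
3135 = 3 × 5 × 11 × 19
825 = 3 × 5^2 × 11
LCM(957, 3135, 825) = 3 × 5^2 × 11 × 19 × 29 = 454575.
Orbits for period 3135: 454575 / 3135 = 145.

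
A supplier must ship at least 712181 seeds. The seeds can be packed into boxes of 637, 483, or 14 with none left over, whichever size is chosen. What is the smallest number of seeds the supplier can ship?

791154

The number of seeds must be a common multiple of 637, 483, and 14, so a multiple of their LCM.
637 = 7^2 × 13
483 = 3 × 7 × 23
14 = 2 × 7
LCM(637, 483, 14) = 2 × 3 × 7^2 × 13 × 23 = 87906.
Smallest multiple of 87906 that is ≥ 712181: ⌈712181/87906⌉ × 87906 = 9 × 87906 = 791154.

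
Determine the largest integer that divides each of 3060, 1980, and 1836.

3060 = 2^2 × 3^2 × 5 × 17
1980 = 2^2 × 3^2 × 5 × 11
1836 = 2^2 × 3^3 × 17
gcd(3060, 1980, 1836) = 2^2 × 3^2 = 36.

36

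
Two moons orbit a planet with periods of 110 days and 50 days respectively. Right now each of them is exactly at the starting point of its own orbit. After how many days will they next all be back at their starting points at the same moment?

They coincide at every common multiple of the periods; the first is the LCM.
110 = 2 × 5 × 11
50 = 2 × 5^2
LCM(110, 50) = 2 × 5^2 × 11 = 550.

550 days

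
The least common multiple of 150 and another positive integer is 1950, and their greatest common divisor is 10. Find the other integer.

130

gcd × lcm = product of the two integers, so the other integer is (10 × 1950) / 150 = 130.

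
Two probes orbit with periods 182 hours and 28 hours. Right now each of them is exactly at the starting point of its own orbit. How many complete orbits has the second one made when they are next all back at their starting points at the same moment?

13 orbits

All finish a whole number of cycles simultaneously at t = LCM of the periods.
182 = 2 × 7 × 13
28 = 2^2 × 7
LCM(182, 28) = 2^2 × 7 × 13 = 364.
Orbits for period 28: 364 / 28 = 13.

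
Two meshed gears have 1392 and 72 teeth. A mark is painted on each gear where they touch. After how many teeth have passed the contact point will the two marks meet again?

We need the least common multiple of the intervals.
1392 = 2^4 × 3 × 29
72 = 2^3 × 3^2
LCM(1392, 72) = 2^4 × 3^2 × 29 = 4176.

4176 teeth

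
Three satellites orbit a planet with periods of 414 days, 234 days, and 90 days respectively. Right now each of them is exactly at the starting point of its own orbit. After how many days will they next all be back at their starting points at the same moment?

26910 days

They coincide at every common multiple of the periods; the first is the LCM.
414 = 2 × 3^2 × 23
234 = 2 × 3^2 × 13
90 = 2 × 3^2 × 5
LCM(414, 234, 90) = 2 × 3^2 × 5 × 13 × 23 = 26910.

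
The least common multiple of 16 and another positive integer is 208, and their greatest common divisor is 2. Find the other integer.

26

gcd × lcm = product of the two integers, so the other integer is (2 × 208) / 16 = 26.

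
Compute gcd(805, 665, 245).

805 = 5 × 7 × 23
665 = 5 × 7 × 19
245 = 5 × 7^2
gcd(805, 665, 245) = 5 × 7 = 35.

35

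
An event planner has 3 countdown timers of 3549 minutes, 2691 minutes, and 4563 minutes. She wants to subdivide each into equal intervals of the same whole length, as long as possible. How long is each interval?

The interval must divide each timer length; the longest such is the gcd.
3549 = 3 × 7 × 13^2
2691 = 3^2 × 13 × 23
4563 = 3^3 × 13^2
gcd(3549, 2691, 4563) = 3 × 13 = 39.

39 minutes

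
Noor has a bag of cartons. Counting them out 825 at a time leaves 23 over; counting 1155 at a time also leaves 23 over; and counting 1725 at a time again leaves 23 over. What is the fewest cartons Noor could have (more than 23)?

132848

N − 23 must be a common multiple of 825, 1155, and 1725.
825 = 3 × 5^2 × 11
1155 = 3 × 5 × 7 × 11
1725 = 3 × 5^2 × 23
LCM(825, 1155, 1725) = 3 × 5^2 × 7 × 11 × 23 = 132825.
Smallest N > 23 is LCM + 23 = 132825 + 23 = 132848.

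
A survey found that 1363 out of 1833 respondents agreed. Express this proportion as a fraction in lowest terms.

1363 = 29 × 47
1833 = 3 × 13 × 47
gcd(1363, 1833) = 47.
Divide numerator and denominator by 47: 1363/1833 = 29/39.

29/39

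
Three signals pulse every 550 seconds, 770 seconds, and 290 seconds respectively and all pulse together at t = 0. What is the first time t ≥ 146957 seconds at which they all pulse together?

Joint pulses occur at multiples of LCM(550, 770, 290).
550 = 2 × 5^2 × 11
770 = 2 × 5 × 7 × 11
290 = 2 × 5 × 29
LCM(550, 770, 290) = 2 × 5^2 × 7 × 11 × 29 = 111650.
Smallest multiple of 111650 that is ≥ 146957: ⌈146957/111650⌉ × 111650 = 2 × 111650 = 223300.

223300 seconds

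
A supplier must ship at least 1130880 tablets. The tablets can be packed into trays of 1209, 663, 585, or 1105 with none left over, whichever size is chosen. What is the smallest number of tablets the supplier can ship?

The number of tablets must be a common multiple of 1209, 663, 585, and 1105, so a multiple of their LCM.
1209 = 3 × 13 × 31
663 = 3 × 13 × 17
585 = 3^2 × 5 × 13
1105 = 5 × 13 × 17
LCM(1209, 663, 585, 1105) = 3^2 × 5 × 13 × 17 × 31 = 308295.
Smallest multiple of 308295 that is ≥ 1130880: ⌈1130880/308295⌉ × 308295 = 4 × 308295 = 1233180.

1233180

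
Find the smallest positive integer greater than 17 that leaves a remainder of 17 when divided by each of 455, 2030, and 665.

N − 17 must be a common multiple of 455, 2030, and 665.
455 = 5 × 7 × 13
2030 = 2 × 5 × 7 × 29
665 = 5 × 7 × 19
LCM(455, 2030, 665) = 2 × 5 × 7 × 13 × 19 × 29 = 501410.
Smallest N > 17 is LCM + 17 = 501410 + 17 = 501427.

501427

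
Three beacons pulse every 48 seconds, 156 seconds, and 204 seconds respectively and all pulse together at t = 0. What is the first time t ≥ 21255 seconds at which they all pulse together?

31824 seconds

Joint pulses occur at multiples of LCM(48, 156, 204).
48 = 2^4 × 3
156 = 2^2 × 3 × 13
204 = 2^2 × 3 × 17
LCM(48, 156, 204) = 2^4 × 3 × 13 × 17 = 10608.
Smallest multiple of 10608 that is ≥ 21255: ⌈21255/10608⌉ × 10608 = 3 × 10608 = 31824.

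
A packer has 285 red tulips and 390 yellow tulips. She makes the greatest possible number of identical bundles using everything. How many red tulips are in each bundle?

Number of bundles = gcd(285, 390).
285 = 3 × 5 × 19
390 = 2 × 3 × 5 × 13
gcd(285, 390) = 3 × 5 = 15.
red tulips per bundle = 285 / 15 = 19.

19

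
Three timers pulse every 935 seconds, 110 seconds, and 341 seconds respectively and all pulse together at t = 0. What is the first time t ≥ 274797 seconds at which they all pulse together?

289850 seconds

Joint pulses occur at multiples of LCM(935, 110, 341).
935 = 5 × 11 × 17
110 = 2 × 5 × 11
341 = 11 × 31
LCM(935, 110, 341) = 2 × 5 × 11 × 17 × 31 = 57970.
Smallest multiple of 57970 that is ≥ 274797: ⌈274797/57970⌉ × 57970 = 5 × 57970 = 289850.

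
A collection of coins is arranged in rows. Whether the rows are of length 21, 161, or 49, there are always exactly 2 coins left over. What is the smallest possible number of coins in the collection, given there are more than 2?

N − 2 must be a common multiple of 21, 161, and 49.
21 = 3 × 7
161 = 7 × 23
49 = 7^2
LCM(21, 161, 49) = 3 × 7^2 × 23 = 3381.
Smallest N > 2 is LCM + 2 = 3381 + 2 = 3383.

3383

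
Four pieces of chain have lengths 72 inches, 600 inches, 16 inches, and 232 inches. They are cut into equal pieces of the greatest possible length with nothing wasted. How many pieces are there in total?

Piece length = gcd(72, 600, 16, 232).
72 = 2^3 × 3^2
600 = 2^3 × 3 × 5^2
16 = 2^4
232 = 2^3 × 29
gcd(72, 600, 16, 232) = 2^3 = 8.
Total pieces = 72/8 + 600/8 + 16/8 + 232/8 = 9 + 75 + 2 + 29 = 115.

115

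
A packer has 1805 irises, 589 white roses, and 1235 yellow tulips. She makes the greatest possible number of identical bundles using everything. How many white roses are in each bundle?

31

Number of bundles = gcd(1805, 589, 1235).
1805 = 5 × 19^2
589 = 19 × 31
1235 = 5 × 13 × 19
gcd(1805, 589, 1235) = 19.
white roses per bundle = 589 / 19 = 31.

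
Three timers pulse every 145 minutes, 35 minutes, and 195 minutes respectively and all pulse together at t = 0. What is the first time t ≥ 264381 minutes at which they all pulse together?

277095 minutes

Joint pulses occur at multiples of LCM(145, 35, 195).
145 = 5 × 29
35 = 5 × 7
195 = 3 × 5 × 13
LCM(145, 35, 195) = 3 × 5 × 7 × 13 × 29 = 39585.
Smallest multiple of 39585 that is ≥ 264381: ⌈264381/39585⌉ × 39585 = 7 × 39585 = 277095.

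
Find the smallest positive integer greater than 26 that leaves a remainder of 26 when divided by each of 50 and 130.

N − 26 must be a common multiple of 50 and 130.
50 = 2 × 5^2
130 = 2 × 5 × 13
LCM(50, 130) = 2 × 5^2 × 13 = 650.
Smallest N > 26 is LCM + 26 = 650 + 26 = 676.

676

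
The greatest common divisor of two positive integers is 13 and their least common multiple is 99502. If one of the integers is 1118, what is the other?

1157

For two integers, gcd × lcm = product, so the other is (13 × 99502) / 1118 = 1293526 / 1118 = 1157.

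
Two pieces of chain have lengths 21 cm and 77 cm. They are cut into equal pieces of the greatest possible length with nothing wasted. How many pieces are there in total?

Piece length = gcd(21, 77).
21 = 3 × 7
77 = 7 × 11
gcd(21, 77) = 7.
Total pieces = 21/7 + 77/7 = 3 + 11 = 14.

14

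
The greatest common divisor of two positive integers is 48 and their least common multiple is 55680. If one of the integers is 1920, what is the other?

1392

For two integers, gcd × lcm = product, so the other is (48 × 55680) / 1920 = 2672640 / 1920 = 1392.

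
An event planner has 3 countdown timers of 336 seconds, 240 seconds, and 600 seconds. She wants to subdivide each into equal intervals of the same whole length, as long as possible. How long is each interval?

24 seconds

The interval must divide each timer length; the longest such is the gcd.
336 = 2^4 × 3 × 7
240 = 2^4 × 3 × 5
600 = 2^3 × 3 × 5^2
gcd(336, 240, 600) = 2^3 × 3 = 24.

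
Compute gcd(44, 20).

44 = 2^2 × 11
20 = 2^2 × 5
gcd(44, 20) = 2^2 = 4.

4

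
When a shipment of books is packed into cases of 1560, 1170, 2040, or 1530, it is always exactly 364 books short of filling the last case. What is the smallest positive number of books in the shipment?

79196

Being 364 short of a full case of size k means N ≡ −364 (mod k), i.e. N + 364 is a multiple of each size.
1560 = 2^3 × 3 × 5 × 13
1170 = 2 × 3^2 × 5 × 13
2040 = 2^3 × 3 × 5 × 17
1530 = 2 × 3^2 × 5 × 17
LCM(1560, 1170, 2040, 1530) = 2^3 × 3^2 × 5 × 13 × 17 = 79560.
Smallest positive N is 79560 − 364 = 79196.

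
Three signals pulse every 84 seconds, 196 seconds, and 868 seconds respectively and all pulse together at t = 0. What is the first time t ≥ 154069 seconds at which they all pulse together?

164052 seconds

Joint pulses occur at multiples of LCM(84, 196, 868).
84 = 2^2 × 3 × 7
196 = 2^2 × 7^2
868 = 2^2 × 7 × 31
LCM(84, 196, 868) = 2^2 × 3 × 7^2 × 31 = 18228.
Smallest multiple of 18228 that is ≥ 154069: ⌈154069/18228⌉ × 18228 = 9 × 18228 = 164052.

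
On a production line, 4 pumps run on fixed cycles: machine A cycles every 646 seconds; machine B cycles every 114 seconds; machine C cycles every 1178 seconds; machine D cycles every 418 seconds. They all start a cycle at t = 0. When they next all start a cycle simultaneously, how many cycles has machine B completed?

All finish a whole number of cycles simultaneously at t = LCM of the periods.
646 = 2 × 17 × 19
114 = 2 × 3 × 19
1178 = 2 × 19 × 31
418 = 2 × 11 × 19
LCM(646, 114, 1178, 418) = 2 × 3 × 11 × 17 × 19 × 31 = 660858.
Cycles for period 114: 660858 / 114 = 5797.

5797 cycles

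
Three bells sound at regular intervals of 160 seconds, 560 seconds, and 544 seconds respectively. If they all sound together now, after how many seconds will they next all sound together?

We need the least common multiple of the intervals.
160 = 2^5 × 5
560 = 2^4 × 5 × 7
544 = 2^5 × 17
LCM(160, 560, 544) = 2^5 × 5 × 7 × 17 = 19040.

19040 seconds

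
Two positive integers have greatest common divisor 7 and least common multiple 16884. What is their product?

For any two positive integers, gcd × lcm = product = 7 × 16884 = 118188.

118188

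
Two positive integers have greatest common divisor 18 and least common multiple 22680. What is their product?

408240

For any two positive integers, gcd × lcm = product = 18 × 22680 = 408240.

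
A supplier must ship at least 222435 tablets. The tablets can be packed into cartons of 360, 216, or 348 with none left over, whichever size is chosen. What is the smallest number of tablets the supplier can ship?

250560

The number of tablets must be a common multiple of 360, 216, and 348, so a multiple of their LCM.
360 = 2^3 × 3^2 × 5
216 = 2^3 × 3^3
348 = 2^2 × 3 × 29
LCM(360, 216, 348) = 2^3 × 3^3 × 5 × 29 = 31320.
Smallest multiple of 31320 that is ≥ 222435: ⌈222435/31320⌉ × 31320 = 8 × 31320 = 250560.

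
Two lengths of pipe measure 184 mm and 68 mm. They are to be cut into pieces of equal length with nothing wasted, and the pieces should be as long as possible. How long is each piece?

4 mm

By the Euclidean algorithm:
184 = 2 × 68 + 48
68 = 1 × 48 + 20
48 = 2 × 20 + 8
20 = 2 × 8 + 4
8 = 2 × 4 + 0
gcd(184, 68) = 4.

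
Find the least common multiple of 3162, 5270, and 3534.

300390

3162 = 2 × 3 × 17 × 31
5270 = 2 × 5 × 17 × 31
3534 = 2 × 3 × 19 × 31
LCM(3162, 5270, 3534) = 2 × 3 × 5 × 17 × 19 × 31 = 300390.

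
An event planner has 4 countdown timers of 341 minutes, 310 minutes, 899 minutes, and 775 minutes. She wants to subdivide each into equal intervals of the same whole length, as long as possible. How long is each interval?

The interval must divide each timer length; the longest such is the gcd.
341 = 11 × 31
310 = 2 × 5 × 31
899 = 29 × 31
775 = 5^2 × 31
gcd(341, 310, 899, 775) = 31.

31 minutes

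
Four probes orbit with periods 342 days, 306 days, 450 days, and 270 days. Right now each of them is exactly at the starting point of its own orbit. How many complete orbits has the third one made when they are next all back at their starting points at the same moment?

969 orbits

The first common completion time is the LCM of the periods.
342 = 2 × 3^2 × 19
306 = 2 × 3^2 × 17
450 = 2 × 3^2 × 5^2
270 = 2 × 3^3 × 5
LCM(342, 306, 450, 270) = 2 × 3^3 × 5^2 × 17 × 19 = 436050.
Orbits for period 450: 436050 / 450 = 969.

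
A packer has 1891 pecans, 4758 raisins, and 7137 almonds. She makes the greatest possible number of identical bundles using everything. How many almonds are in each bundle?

117

Number of bundles = gcd(1891, 4758, 7137).
1891 = 31 × 61
4758 = 2 × 3 × 13 × 61
7137 = 3^2 × 13 × 61
gcd(1891, 4758, 7137) = 61.
almonds per bundle = 7137 / 61 = 117.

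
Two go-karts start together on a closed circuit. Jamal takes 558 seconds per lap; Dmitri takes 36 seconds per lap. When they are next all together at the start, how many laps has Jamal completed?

2 laps

They are all back at their starting positions together after one LCM of the periods.
558 = 2 × 3^2 × 31
36 = 2^2 × 3^2
LCM(558, 36) = 2^2 × 3^2 × 31 = 1116.
Laps for period 558: 1116 / 558 = 2.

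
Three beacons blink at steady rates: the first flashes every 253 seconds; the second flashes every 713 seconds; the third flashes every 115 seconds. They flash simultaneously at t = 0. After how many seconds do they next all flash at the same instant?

39215 seconds

The first simultaneous occurrence is after LCM of the individual periods.
253 = 11 × 23
713 = 23 × 31
115 = 5 × 23
LCM(253, 713, 115) = 5 × 11 × 23 × 31 = 39215.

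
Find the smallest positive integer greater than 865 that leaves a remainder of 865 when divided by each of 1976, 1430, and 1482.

N − 865 must be a common multiple of 1976, 1430, and 1482.
1976 = 2^3 × 13 × 19
1430 = 2 × 5 × 11 × 13
1482 = 2 × 3 × 13 × 19
LCM(1976, 1430, 1482) = 2^3 × 3 × 5 × 11 × 13 × 19 = 326040.
Smallest N > 865 is LCM + 865 = 326040 + 865 = 326905.

326905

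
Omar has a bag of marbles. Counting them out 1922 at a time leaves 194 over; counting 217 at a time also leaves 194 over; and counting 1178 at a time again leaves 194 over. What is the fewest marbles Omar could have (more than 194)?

N − 194 must be a common multiple of 1922, 217, and 1178.
1922 = 2 × 31^2
217 = 7 × 31
1178 = 2 × 19 × 31
LCM(1922, 217, 1178) = 2 × 7 × 19 × 31^2 = 255626.
Smallest N > 194 is LCM + 194 = 255626 + 194 = 255820.

255820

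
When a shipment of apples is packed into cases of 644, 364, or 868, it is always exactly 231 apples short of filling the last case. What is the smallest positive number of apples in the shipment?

259301

Being 231 short of a full case of size k means N ≡ −231 (mod k), i.e. N + 231 is a multiple of each size.
644 = 2^2 × 7 × 23
364 = 2^2 × 7 × 13
868 = 2^2 × 7 × 31
LCM(644, 364, 868) = 2^2 × 7 × 13 × 23 × 31 = 259532.
Smallest positive N is 259532 − 231 = 259301.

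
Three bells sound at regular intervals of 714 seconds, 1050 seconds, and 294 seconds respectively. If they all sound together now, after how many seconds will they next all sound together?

They coincide at every common multiple of the periods; the first is the LCM.
714 = 2 × 3 × 7 × 17
1050 = 2 × 3 × 5^2 × 7
294 = 2 × 3 × 7^2
LCM(714, 1050, 294) = 2 × 3 × 5^2 × 7^2 × 17 = 124950.

124950 seconds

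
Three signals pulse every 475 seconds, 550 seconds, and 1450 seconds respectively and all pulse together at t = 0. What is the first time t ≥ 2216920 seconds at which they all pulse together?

2424400 seconds

Joint pulses occur at multiples of LCM(475, 550, 1450).
475 = 5^2 × 19
550 = 2 × 5^2 × 11
1450 = 2 × 5^2 × 29
LCM(475, 550, 1450) = 2 × 5^2 × 11 × 19 × 29 = 303050.
Smallest multiple of 303050 that is ≥ 2216920: ⌈2216920/303050⌉ × 303050 = 8 × 303050 = 2424400.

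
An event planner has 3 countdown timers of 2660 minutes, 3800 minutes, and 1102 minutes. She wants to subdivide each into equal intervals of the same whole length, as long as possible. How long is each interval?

38 minutes

The interval must divide each timer length; the longest such is the gcd.
2660 = 2^2 × 5 × 7 × 19
3800 = 2^3 × 5^2 × 19
1102 = 2 × 19 × 29
gcd(2660, 3800, 1102) = 2 × 19 = 38.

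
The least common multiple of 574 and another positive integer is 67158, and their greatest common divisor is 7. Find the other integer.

819

gcd × lcm = product of the two integers, so the other integer is (7 × 67158) / 574 = 819.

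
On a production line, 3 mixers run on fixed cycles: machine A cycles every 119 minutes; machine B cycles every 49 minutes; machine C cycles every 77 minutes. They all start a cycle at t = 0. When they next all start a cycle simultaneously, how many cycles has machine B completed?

187 cycles

All finish a whole number of cycles simultaneously at t = LCM of the periods.
119 = 7 × 17
49 = 7^2
77 = 7 × 11
LCM(119, 49, 77) = 7^2 × 11 × 17 = 9163.
Cycles for period 49: 9163 / 49 = 187.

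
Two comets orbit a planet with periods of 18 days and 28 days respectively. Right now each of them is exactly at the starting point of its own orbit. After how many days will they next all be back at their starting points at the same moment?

252 days

We need the least common multiple of the intervals.
18 = 2 × 3^2
28 = 2^2 × 7
LCM(18, 28) = 2^2 × 3^2 × 7 = 252.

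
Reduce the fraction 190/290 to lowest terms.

190 = 2 × 5 × 19
290 = 2 × 5 × 29
gcd(190, 290) = 2 × 5 = 10.
Divide numerator and denominator by 10: 190/290 = 19/29.

19/29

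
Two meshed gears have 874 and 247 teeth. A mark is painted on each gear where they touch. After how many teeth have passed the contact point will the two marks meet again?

11362 teeth

The first simultaneous occurrence is after LCM of the individual periods.
874 = 2 × 19 × 23
247 = 13 × 19
LCM(874, 247) = 2 × 13 × 19 × 23 = 11362.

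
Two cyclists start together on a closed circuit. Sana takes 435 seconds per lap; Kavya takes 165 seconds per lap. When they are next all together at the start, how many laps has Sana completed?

11 laps

They are all back at their starting positions together after one LCM of the periods.
435 = 3 × 5 × 29
165 = 3 × 5 × 11
LCM(435, 165) = 3 × 5 × 11 × 29 = 4785.
Laps for period 435: 4785 / 435 = 11.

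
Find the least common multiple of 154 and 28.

154 = 2 × 7 × 11
28 = 2^2 × 7
LCM(154, 28) = 2^2 × 7 × 11 = 308.

308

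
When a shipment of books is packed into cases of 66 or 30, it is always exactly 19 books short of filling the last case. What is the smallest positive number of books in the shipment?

311

Being 19 short of a full case of size k means N ≡ −19 (mod k), i.e. N + 19 is a multiple of each size.
66 = 2 × 3 × 11
30 = 2 × 3 × 5
LCM(66, 30) = 2 × 3 × 5 × 11 = 330.
Smallest positive N is 330 − 19 = 311.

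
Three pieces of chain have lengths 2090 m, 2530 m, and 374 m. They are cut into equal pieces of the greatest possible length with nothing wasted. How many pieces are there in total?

227

Piece length = gcd(2090, 2530, 374).
2090 = 2 × 5 × 11 × 19
2530 = 2 × 5 × 11 × 23
374 = 2 × 11 × 17
gcd(2090, 2530, 374) = 2 × 11 = 22.
Total pieces = 2090/22 + 2530/22 + 374/22 = 95 + 115 + 17 = 227.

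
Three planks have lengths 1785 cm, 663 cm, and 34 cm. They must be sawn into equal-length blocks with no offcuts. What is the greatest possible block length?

17 cm

This is the greatest common divisor of 1785, 663, and 34.
1785 = 3 × 5 × 7 × 17
663 = 3 × 13 × 17
34 = 2 × 17
gcd(1785, 663, 34) = 17.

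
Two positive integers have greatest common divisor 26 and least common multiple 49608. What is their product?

For any two positive integers, gcd × lcm = product = 26 × 49608 = 1289808.

1289808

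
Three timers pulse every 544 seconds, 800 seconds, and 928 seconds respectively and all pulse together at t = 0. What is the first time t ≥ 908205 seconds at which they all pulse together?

1183200 seconds

Joint pulses occur at multiples of LCM(544, 800, 928).
544 = 2^5 × 17
800 = 2^5 × 5^2
928 = 2^5 × 29
LCM(544, 800, 928) = 2^5 × 5^2 × 17 × 29 = 394400.
Smallest multiple of 394400 that is ≥ 908205: ⌈908205/394400⌉ × 394400 = 3 × 394400 = 1183200.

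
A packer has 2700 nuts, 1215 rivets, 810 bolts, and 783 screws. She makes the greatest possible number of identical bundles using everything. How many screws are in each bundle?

Number of bundles = gcd(2700, 1215, 810, 783).
2700 = 2^2 × 3^3 × 5^2
1215 = 3^5 × 5
810 = 2 × 3^4 × 5
783 = 3^3 × 29
gcd(2700, 1215, 810, 783) = 3^3 = 27.
screws per bundle = 783 / 27 = 29.

29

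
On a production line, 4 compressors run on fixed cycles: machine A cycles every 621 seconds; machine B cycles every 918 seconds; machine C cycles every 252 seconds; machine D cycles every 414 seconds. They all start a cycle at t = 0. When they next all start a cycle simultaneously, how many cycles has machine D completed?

714 cycles

They are all back at their starting positions together after one LCM of the periods.
621 = 3^3 × 23
918 = 2 × 3^3 × 17
252 = 2^2 × 3^2 × 7
414 = 2 × 3^2 × 23
LCM(621, 918, 252, 414) = 2^2 × 3^3 × 7 × 17 × 23 = 295596.
Cycles for period 414: 295596 / 414 = 714.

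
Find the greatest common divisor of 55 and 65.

5

55 = 5 × 11
65 = 5 × 13
gcd(55, 65) = 5.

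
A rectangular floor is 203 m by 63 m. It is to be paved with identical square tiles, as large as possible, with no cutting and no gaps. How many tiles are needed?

261

Tile side = gcd(203, 63).
203 = 7 × 29
63 = 3^2 × 7
gcd(203, 63) = 7.
Tiles: (203/7) × (63/7) = 29 × 9 = 261.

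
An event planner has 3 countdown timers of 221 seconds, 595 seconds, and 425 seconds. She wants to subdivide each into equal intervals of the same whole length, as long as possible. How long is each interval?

17 seconds

The interval must divide each timer length; the longest such is the gcd.
221 = 13 × 17
595 = 5 × 7 × 17
425 = 5^2 × 17
gcd(221, 595, 425) = 17.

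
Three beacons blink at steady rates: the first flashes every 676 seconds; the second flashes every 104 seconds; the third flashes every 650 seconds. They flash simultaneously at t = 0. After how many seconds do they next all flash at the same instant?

33800 seconds

The first simultaneous occurrence is after LCM of the individual periods.
676 = 2^2 × 13^2
104 = 2^3 × 13
650 = 2 × 5^2 × 13
LCM(676, 104, 650) = 2^3 × 5^2 × 13^2 = 33800.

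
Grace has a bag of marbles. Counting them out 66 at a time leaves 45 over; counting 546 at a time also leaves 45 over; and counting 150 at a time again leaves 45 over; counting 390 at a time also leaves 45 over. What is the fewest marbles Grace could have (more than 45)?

N − 45 must be a common multiple of 66, 546, 150, and 390.
66 = 2 × 3 × 11
546 = 2 × 3 × 7 × 13
150 = 2 × 3 × 5^2
390 = 2 × 3 × 5 × 13
LCM(66, 546, 150, 390) = 2 × 3 × 5^2 × 7 × 11 × 13 = 150150.
Smallest N > 45 is LCM + 45 = 150150 + 45 = 150195.

150195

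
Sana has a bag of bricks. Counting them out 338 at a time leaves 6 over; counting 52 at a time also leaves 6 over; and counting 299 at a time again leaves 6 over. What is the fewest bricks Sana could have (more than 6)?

15554

N − 6 must be a common multiple of 338, 52, and 299.
338 = 2 × 13^2
52 = 2^2 × 13
299 = 13 × 23
LCM(338, 52, 299) = 2^2 × 13^2 × 23 = 15548.
Smallest N > 6 is LCM + 6 = 15548 + 6 = 15554.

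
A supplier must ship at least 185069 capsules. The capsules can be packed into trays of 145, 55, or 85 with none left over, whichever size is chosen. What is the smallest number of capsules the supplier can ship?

189805

The number of capsules must be a common multiple of 145, 55, and 85, so a multiple of their LCM.
145 = 5 × 29
55 = 5 × 11
85 = 5 × 17
LCM(145, 55, 85) = 5 × 11 × 17 × 29 = 27115.
Smallest multiple of 27115 that is ≥ 185069: ⌈185069/27115⌉ × 27115 = 7 × 27115 = 189805.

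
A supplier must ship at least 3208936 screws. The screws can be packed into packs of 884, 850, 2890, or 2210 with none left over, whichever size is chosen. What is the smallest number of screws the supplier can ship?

3381300

The number of screws must be a common multiple of 884, 850, 2890, and 2210, so a multiple of their LCM.
884 = 2^2 × 13 × 17
850 = 2 × 5^2 × 17
2890 = 2 × 5 × 17^2
2210 = 2 × 5 × 13 × 17
LCM(884, 850, 2890, 2210) = 2^2 × 5^2 × 13 × 17^2 = 375700.
Smallest multiple of 375700 that is ≥ 3208936: ⌈3208936/375700⌉ × 375700 = 9 × 375700 = 3381300.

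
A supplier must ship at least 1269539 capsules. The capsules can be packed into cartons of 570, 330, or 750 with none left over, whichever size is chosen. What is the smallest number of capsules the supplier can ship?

The number of capsules must be a common multiple of 570, 330, and 750, so a multiple of their LCM.
570 = 2 × 3 × 5 × 19
330 = 2 × 3 × 5 × 11
750 = 2 × 3 × 5^3
LCM(570, 330, 750) = 2 × 3 × 5^3 × 11 × 19 = 156750.
Smallest multiple of 156750 that is ≥ 1269539: ⌈1269539/156750⌉ × 156750 = 9 × 156750 = 1410750.

1410750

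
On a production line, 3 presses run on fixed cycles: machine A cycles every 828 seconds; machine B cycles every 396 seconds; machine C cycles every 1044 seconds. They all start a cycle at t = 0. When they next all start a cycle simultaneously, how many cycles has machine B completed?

667 cycles

They are all back at their starting positions together after one LCM of the periods.
828 = 2^2 × 3^2 × 23
396 = 2^2 × 3^2 × 11
1044 = 2^2 × 3^2 × 29
LCM(828, 396, 1044) = 2^2 × 3^2 × 11 × 23 × 29 = 264132.
Cycles for period 396: 264132 / 396 = 667.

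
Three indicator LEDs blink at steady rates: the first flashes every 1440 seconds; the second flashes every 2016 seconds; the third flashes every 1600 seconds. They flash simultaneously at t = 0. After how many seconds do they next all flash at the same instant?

100800 seconds

We need the least common multiple of the intervals.
1440 = 2^5 × 3^2 × 5
2016 = 2^5 × 3^2 × 7
1600 = 2^6 × 5^2
LCM(1440, 2016, 1600) = 2^6 × 3^2 × 5^2 × 7 = 100800.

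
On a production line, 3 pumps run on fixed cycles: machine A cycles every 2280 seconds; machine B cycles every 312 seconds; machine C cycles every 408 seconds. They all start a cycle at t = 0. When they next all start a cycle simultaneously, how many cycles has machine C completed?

1235 cycles

All finish a whole number of cycles simultaneously at t = LCM of the periods.
2280 = 2^3 × 3 × 5 × 19
312 = 2^3 × 3 × 13
408 = 2^3 × 3 × 17
LCM(2280, 312, 408) = 2^3 × 3 × 5 × 13 × 17 × 19 = 503880.
Cycles for period 408: 503880 / 408 = 1235.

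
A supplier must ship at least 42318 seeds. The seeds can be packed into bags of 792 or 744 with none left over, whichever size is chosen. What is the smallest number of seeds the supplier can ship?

The number of seeds must be a common multiple of 792 and 744, so a multiple of their LCM.
792 = 2^3 × 3^2 × 11
744 = 2^3 × 3 × 31
LCM(792, 744) = 2^3 × 3^2 × 11 × 31 = 24552.
Smallest multiple of 24552 that is ≥ 42318: ⌈42318/24552⌉ × 24552 = 2 × 24552 = 49104.

49104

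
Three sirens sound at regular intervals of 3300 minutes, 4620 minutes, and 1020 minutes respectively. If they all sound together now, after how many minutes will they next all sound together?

392700 minutes

We need the least common multiple of the intervals.
3300 = 2^2 × 3 × 5^2 × 11
4620 = 2^2 × 3 × 5 × 7 × 11
1020 = 2^2 × 3 × 5 × 17
LCM(3300, 4620, 1020) = 2^2 × 3 × 5^2 × 7 × 11 × 17 = 392700.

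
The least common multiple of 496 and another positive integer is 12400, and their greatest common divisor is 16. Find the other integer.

gcd × lcm = product of the two integers, so the other integer is (16 × 12400) / 496 = 400.

400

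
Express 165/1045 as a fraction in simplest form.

165 = 3 × 5 × 11
1045 = 5 × 11 × 19
gcd(165, 1045) = 5 × 11 = 55.
Divide numerator and denominator by 55: 165/1045 = 3/19.

3/19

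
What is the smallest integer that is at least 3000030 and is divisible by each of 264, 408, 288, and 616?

3015936

The integer must be a common multiple of 264, 408, 288, and 616, so a multiple of their LCM.
264 = 2^3 × 3 × 11
408 = 2^3 × 3 × 17
288 = 2^5 × 3^2
616 = 2^3 × 7 × 11
LCM(264, 408, 288, 616) = 2^5 × 3^2 × 7 × 11 × 17 = 376992.
Smallest multiple of 376992 that is ≥ 3000030: ⌈3000030/376992⌉ × 376992 = 8 × 376992 = 3015936.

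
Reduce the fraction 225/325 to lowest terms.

9/13

225 = 3^2 × 5^2
325 = 5^2 × 13
gcd(225, 325) = 5^2 = 25.
Divide numerator and denominator by 25: 225/325 = 9/13.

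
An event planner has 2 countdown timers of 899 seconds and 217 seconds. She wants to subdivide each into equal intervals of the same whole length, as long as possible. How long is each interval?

The interval must divide each timer length; the longest such is the gcd.
899 = 29 × 31
217 = 7 × 31
gcd(899, 217) = 31.

31 seconds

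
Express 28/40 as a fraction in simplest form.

7/10

28 = 2^2 × 7
40 = 2^3 × 5
gcd(28, 40) = 2^2 = 4.
Divide numerator and denominator by 4: 28/40 = 7/10.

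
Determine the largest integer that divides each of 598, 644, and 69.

598 = 2 × 13 × 23
644 = 2^2 × 7 × 23
69 = 3 × 23
gcd(598, 644, 69) = 23.

23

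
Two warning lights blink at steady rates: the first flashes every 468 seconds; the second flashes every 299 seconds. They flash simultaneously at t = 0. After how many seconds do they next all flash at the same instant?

They coincide at every common multiple of the periods; the first is the LCM.
468 = 2^2 × 3^2 × 13
299 = 13 × 23
LCM(468, 299) = 2^2 × 3^2 × 13 × 23 = 10764.

10764 seconds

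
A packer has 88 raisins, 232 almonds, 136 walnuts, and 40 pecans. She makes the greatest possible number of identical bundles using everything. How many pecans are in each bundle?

Number of bundles = gcd(88, 232, 136, 40).
88 = 2^3 × 11
232 = 2^3 × 29
136 = 2^3 × 17
40 = 2^3 × 5
gcd(88, 232, 136, 40) = 2^3 = 8.
pecans per bundle = 40 / 8 = 5.

5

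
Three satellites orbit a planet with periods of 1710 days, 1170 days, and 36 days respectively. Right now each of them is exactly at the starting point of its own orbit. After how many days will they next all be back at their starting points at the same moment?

The first simultaneous occurrence is after LCM of the individual periods.
1710 = 2 × 3^2 × 5 × 19
1170 = 2 × 3^2 × 5 × 13
36 = 2^2 × 3^2
LCM(1710, 1170, 36) = 2^2 × 3^2 × 5 × 13 × 19 = 44460.

44460 days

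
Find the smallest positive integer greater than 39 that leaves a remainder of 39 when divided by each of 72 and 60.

N − 39 must be a common multiple of 72 and 60.
72 = 2^3 × 3^2
60 = 2^2 × 3 × 5
LCM(72, 60) = 2^3 × 3^2 × 5 = 360.
Smallest N > 39 is LCM + 39 = 360 + 39 = 399.

399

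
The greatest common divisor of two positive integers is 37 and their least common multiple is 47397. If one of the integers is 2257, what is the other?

777

For two integers, gcd × lcm = product, so the other is (37 × 47397) / 2257 = 1753689 / 2257 = 777.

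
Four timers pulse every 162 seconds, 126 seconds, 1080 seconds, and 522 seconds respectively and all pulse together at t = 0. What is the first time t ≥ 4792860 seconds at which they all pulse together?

5261760 seconds

Joint pulses occur at multiples of LCM(162, 126, 1080, 522).
162 = 2 × 3^4
126 = 2 × 3^2 × 7
1080 = 2^3 × 3^3 × 5
522 = 2 × 3^2 × 29
LCM(162, 126, 1080, 522) = 2^3 × 3^4 × 5 × 7 × 29 = 657720.
Smallest multiple of 657720 that is ≥ 4792860: ⌈4792860/657720⌉ × 657720 = 8 × 657720 = 5261760.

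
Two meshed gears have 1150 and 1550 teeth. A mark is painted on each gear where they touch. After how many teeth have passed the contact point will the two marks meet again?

The first simultaneous occurrence is after LCM of the individual periods.
1150 = 2 × 5^2 × 23
1550 = 2 × 5^2 × 31
LCM(1150, 1550) = 2 × 5^2 × 23 × 31 = 35650.

35650 teeth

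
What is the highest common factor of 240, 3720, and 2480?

40

240 = 2^4 × 3 × 5
3720 = 2^3 × 3 × 5 × 31
2480 = 2^4 × 5 × 31
gcd(240, 3720, 2480) = 2^3 × 5 = 40.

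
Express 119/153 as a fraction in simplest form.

7/9

119 = 7 × 17
153 = 3^2 × 17
gcd(119, 153) = 17.
Divide numerator and denominator by 17: 119/153 = 7/9.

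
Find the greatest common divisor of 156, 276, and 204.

12

156 = 2^2 × 3 × 13
276 = 2^2 × 3 × 23
204 = 2^2 × 3 × 17
gcd(156, 276, 204) = 2^2 × 3 = 12.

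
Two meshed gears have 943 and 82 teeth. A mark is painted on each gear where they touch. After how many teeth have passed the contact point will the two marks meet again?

1886 teeth

We need the least common multiple of the intervals.
943 = 23 × 41
82 = 2 × 41
LCM(943, 82) = 2 × 23 × 41 = 1886.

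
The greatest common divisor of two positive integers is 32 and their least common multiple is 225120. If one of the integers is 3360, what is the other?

2144

For two integers, gcd × lcm = product, so the other is (32 × 225120) / 3360 = 7203840 / 3360 = 2144.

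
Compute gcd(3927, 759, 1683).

33

3927 = 3 × 7 × 11 × 17
759 = 3 × 11 × 23
1683 = 3^2 × 11 × 17
gcd(3927, 759, 1683) = 3 × 11 = 33.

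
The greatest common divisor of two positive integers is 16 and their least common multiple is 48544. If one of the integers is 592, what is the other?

For two integers, gcd × lcm = product, so the other is (16 × 48544) / 592 = 776704 / 592 = 1312.

1312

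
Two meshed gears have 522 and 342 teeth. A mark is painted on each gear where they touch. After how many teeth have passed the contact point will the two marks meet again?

The first simultaneous occurrence is after LCM of the individual periods.
522 = 2 × 3^2 × 29
342 = 2 × 3^2 × 19
LCM(522, 342) = 2 × 3^2 × 19 × 29 = 9918.

9918 teeth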